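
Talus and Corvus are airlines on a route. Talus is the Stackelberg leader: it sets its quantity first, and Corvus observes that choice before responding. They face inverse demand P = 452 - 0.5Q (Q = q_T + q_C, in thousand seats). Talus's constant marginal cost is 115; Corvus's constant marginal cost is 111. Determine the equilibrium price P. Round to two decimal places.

The follower Corvus best-responds to any q_T: π_C = (452 - 0.5Q)q_C - 111q_C.
Follower FOC: 341 - (1/2)q_T - q_C = 0, so q_C(q_T) = (341 - (1/2)q_T).
The leader anticipates this reaction. Substituting into P = 452 - 0.5Q gives P = 563/2 - (1/4)q_T, so π_T = (563/2 - (1/4)q_T)q_T - 115q_T.
Maximising: ∂π_T/∂q_T = 333/2 - (1/2)q_T = 0, giving q_T = 333.
Then q_C = (341 - (1/2)·333) = 349/2.
Total output Q = 1015/2, so price P = 452 - (1/2)·(1015/2) = 793/4.

198.25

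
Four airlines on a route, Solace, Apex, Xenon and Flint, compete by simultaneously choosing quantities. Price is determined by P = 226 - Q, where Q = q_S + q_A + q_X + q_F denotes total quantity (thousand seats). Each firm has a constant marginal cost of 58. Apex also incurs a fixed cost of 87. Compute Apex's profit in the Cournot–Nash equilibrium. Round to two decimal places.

1041.96

Each firm earns π_i = (226 - Q)q_i - 58q_i.
First-order condition (treating rivals' output as given): 168 - 2q_i - Σ_{j≠i} q_j = 0.
By symmetry each firm produces the same amount; substituting Σ_{j≠i} q_j = 3q_i yields q_i = 168/5.
Price P = 226 - 672/5 = 458/5.
Apex's profit: (458/5 - 58)·(168/5) - 87 = 1041.9600.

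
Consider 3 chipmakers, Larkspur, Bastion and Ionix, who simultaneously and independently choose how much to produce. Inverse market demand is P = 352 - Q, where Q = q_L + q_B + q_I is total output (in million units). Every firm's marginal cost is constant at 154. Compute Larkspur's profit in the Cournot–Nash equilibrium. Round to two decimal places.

2450.25

Each firm earns π_i = (352 - Q)q_i - 154q_i.
First-order condition (treating rivals' output as given): 198 - 2q_i - Σ_{j≠i} q_j = 0.
With identical firms every q_j equals q_i, so Σ_{j≠i} q_j = 2q_i and 198 = 4q_i, giving q_i = 99/2.
Price P = 352 - 297/2 = 407/2.
Larkspur's profit: (407/2 - 154)·(99/2) = 2450.2500.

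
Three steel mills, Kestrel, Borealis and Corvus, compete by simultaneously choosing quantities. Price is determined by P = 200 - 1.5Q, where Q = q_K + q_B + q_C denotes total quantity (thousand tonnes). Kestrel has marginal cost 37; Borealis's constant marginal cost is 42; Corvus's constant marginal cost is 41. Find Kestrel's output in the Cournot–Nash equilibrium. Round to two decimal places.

Kestrel's profit: π_K = (200 - 1.5Q)q_K - (37q_K). Setting ∂π_K/∂q_K = 0: 163 - 3q_K - (3/2)(q_B + q_C) = 0.
Borealis's first-order condition: 158 - 3q_B - (3/2)(q_K + q_C) = 0.
Corvus's profit: π_C = (200 - 1.5Q)q_C - (41q_C). Setting ∂π_C/∂q_C = 0: 159 - 3q_C - (3/2)(q_K + q_B) = 0.
Summing all 3 equations gives 480 − 6Q = 0, hence Q = 80.
Back-substituting: q_K = (163 − 120)/(3/2) = 86/3, q_B = (158 − 120)/(3/2) = 76/3, q_C = (159 − 120)/(3/2) = 26.

28.67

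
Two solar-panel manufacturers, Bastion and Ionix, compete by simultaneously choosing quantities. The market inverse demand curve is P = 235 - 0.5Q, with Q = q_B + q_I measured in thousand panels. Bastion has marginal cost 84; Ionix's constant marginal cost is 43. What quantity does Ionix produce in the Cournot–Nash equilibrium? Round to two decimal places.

Bastion's profit: π_B = (235 - 0.5Q)q_B - (84q_B). Setting ∂π_B/∂q_B = 0: 151 - q_B - (1/2)(q_I) = 0.
Ionix's first-order condition: 192 - q_I - (1/2)(q_B) = 0.
So q_B = (151 - (1/2)q_I) and q_I = (192 - (1/2)q_B).
Solving the pair: q_B = 220/3, q_I = 466/3.

155.33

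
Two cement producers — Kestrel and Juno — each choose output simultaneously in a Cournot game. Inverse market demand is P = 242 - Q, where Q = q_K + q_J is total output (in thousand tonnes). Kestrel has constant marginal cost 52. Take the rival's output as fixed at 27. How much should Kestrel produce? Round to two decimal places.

81.50

With the rival's output fixed at 27, Kestrel's profit is π_K = (242 - 27 - q_K)q_K - (52q_K) = (215 - q_K)q_K - (52q_K).
∂π_K/∂q_K = 163 - 2q_K = 0, so q_K = 163/2.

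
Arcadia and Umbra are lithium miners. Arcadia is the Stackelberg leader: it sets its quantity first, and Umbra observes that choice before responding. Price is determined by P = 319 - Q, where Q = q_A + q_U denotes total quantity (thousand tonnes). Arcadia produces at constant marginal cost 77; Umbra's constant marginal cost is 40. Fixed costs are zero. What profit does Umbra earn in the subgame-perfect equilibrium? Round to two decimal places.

Solve by backward induction. Given q_A, the follower Umbra maximises π_U = (319 - q_A - q_U)q_U - 40q_U.
Follower FOC: 279 - q_A - 2q_U = 0, so q_U(q_A) = (279 - q_A)/2.
Arcadia substitutes q_U(q_A) into its own profit: π_A = q_A(319 - q_A - (279 - q_A)/2) - 77q_A = (359/2 - (1/2)q_A)q_A - 77q_A.
Maximising: ∂π_A/∂q_A = 205/2 - q_A = 0, giving q_A = 205/2.
Then q_U = (279 - 205/2)/2 = 353/4.
Price P = 319 - 763/4 = 513/4.
Umbra's profit: (513/4 - 40)·(353/4) = 7788.0625.

7788.06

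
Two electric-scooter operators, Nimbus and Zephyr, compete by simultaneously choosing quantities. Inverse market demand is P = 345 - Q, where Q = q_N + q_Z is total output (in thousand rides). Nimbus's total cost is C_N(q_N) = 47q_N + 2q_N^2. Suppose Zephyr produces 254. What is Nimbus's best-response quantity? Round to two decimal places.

With the rival's output fixed at 254, Nimbus's profit is π_N = (345 - 254 - q_N)q_N - (47q_N + 2q_N²) = (91 - q_N)q_N - (47q_N + 2q_N²).
∂π_N/∂q_N = 44 - 6q_N = 0, so q_N = 22/3.

7.33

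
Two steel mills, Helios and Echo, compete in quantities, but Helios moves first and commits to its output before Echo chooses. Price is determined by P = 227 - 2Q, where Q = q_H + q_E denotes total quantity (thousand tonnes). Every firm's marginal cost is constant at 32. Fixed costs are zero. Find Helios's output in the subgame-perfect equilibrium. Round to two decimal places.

48.75

Solve by backward induction. Given q_H, the follower Echo maximises π_E = (227 - 2q_H - 2q_E)q_E - 32q_E.
Setting the follower's marginal profit to zero, 195 - 2q_H - 4q_E = 0, i.e. q_E = (195 - 2q_H)/4.
Helios substitutes q_E(q_H) into its own profit: π_H = q_H(227 - 2q_H - (195 - 2q_H)/2) - 32q_H = (259/2 - q_H)q_H - 32q_H.
The leader's first-order condition 195/2 - 2q_H = 0 yields q_H = 195/4.
Then q_E = (195 - 2·(195/4))/4 = 195/8.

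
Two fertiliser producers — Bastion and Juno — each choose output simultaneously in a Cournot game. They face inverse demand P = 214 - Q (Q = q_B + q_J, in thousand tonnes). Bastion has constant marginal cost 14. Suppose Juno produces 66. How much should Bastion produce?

With the rival's output fixed at 66, Bastion's profit is π_B = (214 - 66 - q_B)q_B - (14q_B) = (148 - q_B)q_B - (14q_B).
∂π_B/∂q_B = 134 - 2q_B = 0, so q_B = 67.

67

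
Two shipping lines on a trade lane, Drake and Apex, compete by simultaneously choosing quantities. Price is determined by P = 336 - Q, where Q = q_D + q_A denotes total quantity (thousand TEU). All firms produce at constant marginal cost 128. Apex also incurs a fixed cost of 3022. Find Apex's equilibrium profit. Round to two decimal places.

Each firm earns π_i = (336 - Q)q_i - 128q_i.
Setting ∂π_i/∂q_i = 0 with rivals' quantities fixed: 208 - 2q_i - q_j = 0.
By symmetry each firm produces the same amount; substituting q_j = q_i yields q_i = 208/3.
Price P = 336 - 416/3 = 592/3.
Apex's profit: (592/3 - 128)·(208/3) - 3022 = 1785.1111.

1785.11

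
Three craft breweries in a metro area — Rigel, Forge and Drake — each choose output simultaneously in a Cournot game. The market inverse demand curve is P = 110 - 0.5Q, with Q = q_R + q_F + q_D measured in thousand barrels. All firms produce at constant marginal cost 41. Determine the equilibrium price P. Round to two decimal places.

Each firm earns π_i = (110 - 0.5Q)q_i - 41q_i.
Setting ∂π_i/∂q_i = 0 with rivals' quantities fixed: 69 - q_i - (1/2)·Σ_{j≠i} q_j = 0.
By symmetry each firm produces the same amount; substituting Σ_{j≠i} q_j = 2q_i yields q_i = 69/2.
Total output Q = 207/2, so price P = 110 - (1/2)·(207/2) = 233/4.

58.25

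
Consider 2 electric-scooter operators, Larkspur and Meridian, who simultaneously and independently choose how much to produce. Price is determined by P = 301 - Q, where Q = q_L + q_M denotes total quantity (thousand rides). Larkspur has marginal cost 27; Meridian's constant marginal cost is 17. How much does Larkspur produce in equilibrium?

Larkspur's profit: π_L = (301 - Q)q_L - (27q_L). Setting ∂π_L/∂q_L = 0: 274 - 2q_L - (q_M) = 0.
Meridian's first-order condition: 284 - 2q_M - (q_L) = 0.
So q_L = (274 - q_M)/2 and q_M = (284 - q_L)/2.
Solving the pair: q_L = 88, q_M = 98.

88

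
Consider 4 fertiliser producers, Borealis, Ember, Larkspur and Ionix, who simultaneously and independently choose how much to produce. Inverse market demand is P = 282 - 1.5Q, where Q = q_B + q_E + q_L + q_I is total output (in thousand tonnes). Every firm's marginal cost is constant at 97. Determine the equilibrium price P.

A representative firm's profit is π_i = q_i(282 - 1.5Q) - 97q_i.
Setting ∂π_i/∂q_i = 0 with rivals' quantities fixed: 185 - 3q_i - (3/2)·Σ_{j≠i} q_j = 0.
With identical firms every q_j equals q_i, so Σ_{j≠i} q_j = 3q_i and 185 = (15/2)q_i, giving q_i = 74/3.
Total output Q = 296/3, so price P = 282 - (3/2)·(296/3) = 134.

134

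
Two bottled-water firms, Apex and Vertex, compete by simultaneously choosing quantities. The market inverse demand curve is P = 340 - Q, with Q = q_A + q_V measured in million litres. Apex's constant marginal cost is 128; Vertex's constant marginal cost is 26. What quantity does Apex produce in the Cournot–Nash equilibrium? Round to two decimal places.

36.67

Apex's profit: π_A = (340 - Q)q_A - (128q_A). Setting ∂π_A/∂q_A = 0: 212 - 2q_A - (q_V) = 0.
Vertex's profit: π_V = (340 - Q)q_V - (26q_V). Setting ∂π_V/∂q_V = 0: 314 - 2q_V - (q_A) = 0.
Rearranging gives the reaction functions q_A = (212 - q_V)/2 and q_V = (314 - q_A)/2.
Substituting one into the other gives q_A = 110/3 and q_V = 416/3.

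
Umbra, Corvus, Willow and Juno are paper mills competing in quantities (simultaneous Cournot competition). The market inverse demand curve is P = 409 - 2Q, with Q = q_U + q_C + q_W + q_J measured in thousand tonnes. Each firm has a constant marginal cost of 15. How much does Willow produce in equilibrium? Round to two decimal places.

Each firm earns π_i = (409 - 2Q)q_i - 15q_i.
First-order condition (treating rivals' output as given): 394 - 4q_i - 2·Σ_{j≠i} q_j = 0.
With identical firms every q_j equals q_i, so Σ_{j≠i} q_j = 3q_i and 394 = 10q_i, giving q_i = 197/5.

39.40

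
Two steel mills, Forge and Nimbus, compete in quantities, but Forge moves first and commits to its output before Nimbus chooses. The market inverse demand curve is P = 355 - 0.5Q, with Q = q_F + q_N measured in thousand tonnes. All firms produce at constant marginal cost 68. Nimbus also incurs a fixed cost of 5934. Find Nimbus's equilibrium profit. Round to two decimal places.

4362.13

Solve by backward induction. Given q_F, the follower Nimbus maximises π_N = (355 - (1/2)q_F - (1/2)q_N)q_N - 68q_N.
Follower FOC: 287 - (1/2)q_F - q_N = 0, so q_N(q_F) = (287 - (1/2)q_F).
Forge substitutes q_N(q_F) into its own profit: π_F = q_F(355 - (1/2)q_F - (287 - (1/2)q_F)/2) - 68q_F = (423/2 - (1/4)q_F)q_F - 68q_F.
Leader FOC: 287/2 - (1/2)q_F = 0, so q_F = 287.
Then q_N = (287 - (1/2)·287) = 287/2.
Price P = 355 - (1/2)·(861/2) = 559/4.
Nimbus's profit: (559/4 - 68)·(287/2) - 5934 = 4362.1250.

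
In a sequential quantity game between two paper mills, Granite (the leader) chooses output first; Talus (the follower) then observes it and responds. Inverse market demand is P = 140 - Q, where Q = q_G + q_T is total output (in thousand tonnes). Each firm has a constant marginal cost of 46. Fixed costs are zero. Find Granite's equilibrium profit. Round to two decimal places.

1104.50

The follower Talus best-responds to any q_G: π_T = (140 - Q)q_T - 46q_T.
∂π_T/∂q_T = 94 - q_G - 2q_T = 0 gives the reaction function q_T = (94 - q_G)/2.
Granite substitutes q_T(q_G) into its own profit: π_G = q_G(140 - q_G - (94 - q_G)/2) - 46q_G = (93 - (1/2)q_G)q_G - 46q_G.
Leader FOC: 47 - q_G = 0, so q_G = 47.
Then q_T = (94 - 47)/2 = 47/2.
Price P = 140 - 141/2 = 139/2.
Granite's profit: (139/2 - 46)·47 = 1104.5000.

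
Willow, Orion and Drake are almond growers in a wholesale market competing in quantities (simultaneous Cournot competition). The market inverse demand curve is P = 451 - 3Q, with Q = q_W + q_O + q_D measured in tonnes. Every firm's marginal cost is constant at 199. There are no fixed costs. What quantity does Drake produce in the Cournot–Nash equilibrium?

21

Each firm earns π_i = (451 - 3Q)q_i - 199q_i.
First-order condition (treating rivals' output as given): 252 - 6q_i - 3·Σ_{j≠i} q_j = 0.
With identical firms every q_j equals q_i, so Σ_{j≠i} q_j = 2q_i and 252 = 12q_i, giving q_i = 21.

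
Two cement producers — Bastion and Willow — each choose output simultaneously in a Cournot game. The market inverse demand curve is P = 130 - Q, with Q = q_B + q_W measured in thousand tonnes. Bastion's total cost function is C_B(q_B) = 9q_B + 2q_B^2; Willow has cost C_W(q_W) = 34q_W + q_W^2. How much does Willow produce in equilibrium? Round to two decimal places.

19.78

Bastion's profit: π_B = (130 - Q)q_B - (9q_B + 2q_B²). Setting ∂π_B/∂q_B = 0: 121 - 6q_B - (q_W) = 0.
Willow's profit: π_W = (130 - Q)q_W - (34q_W + q_W²). Setting ∂π_W/∂q_W = 0: 96 - 4q_W - (q_B) = 0.
So q_B = (121 - q_W)/6 and q_W = (96 - q_B)/4.
Substituting one into the other gives q_B = 388/23 and q_W = 455/23.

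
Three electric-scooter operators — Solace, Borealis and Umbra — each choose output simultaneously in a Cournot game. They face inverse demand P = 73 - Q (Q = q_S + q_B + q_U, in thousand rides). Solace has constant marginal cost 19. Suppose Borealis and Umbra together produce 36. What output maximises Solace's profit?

9

With rivals' combined output fixed at 36, Solace's profit is π_S = (73 - 36 - q_S)q_S - (19q_S) = (37 - q_S)q_S - (19q_S).
∂π_S/∂q_S = 18 - 2q_S = 0, so q_S = 9.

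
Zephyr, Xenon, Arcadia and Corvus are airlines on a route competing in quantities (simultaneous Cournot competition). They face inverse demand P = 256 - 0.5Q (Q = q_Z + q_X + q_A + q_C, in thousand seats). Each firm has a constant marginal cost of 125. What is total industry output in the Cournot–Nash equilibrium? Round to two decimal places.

A representative firm's profit is π_i = q_i(256 - 0.5Q) - 125q_i.
Setting ∂π_i/∂q_i = 0 with rivals' quantities fixed: 131 - q_i - (1/2)·Σ_{j≠i} q_j = 0.
By symmetry each firm produces the same amount; substituting Σ_{j≠i} q_j = 3q_i yields q_i = 131/(5/2) = 262/5.
Total output Q = 262/5 + 262/5 + 262/5 + 262/5 = 1048/5.

209.60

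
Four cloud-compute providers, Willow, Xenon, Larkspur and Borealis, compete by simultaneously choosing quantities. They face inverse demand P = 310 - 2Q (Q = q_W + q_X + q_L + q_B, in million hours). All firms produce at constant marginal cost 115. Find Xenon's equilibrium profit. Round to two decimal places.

A representative firm's profit is π_i = q_i(310 - 2Q) - 115q_i.
First-order condition (treating rivals' output as given): 195 - 4q_i - 2·Σ_{j≠i} q_j = 0.
With identical firms every q_j equals q_i, so Σ_{j≠i} q_j = 3q_i and 195 = 10q_i, giving q_i = 39/2.
Price P = 310 - 2·78 = 154.
Xenon's profit: (154 - 115)·(39/2) = 1521/2.

760.50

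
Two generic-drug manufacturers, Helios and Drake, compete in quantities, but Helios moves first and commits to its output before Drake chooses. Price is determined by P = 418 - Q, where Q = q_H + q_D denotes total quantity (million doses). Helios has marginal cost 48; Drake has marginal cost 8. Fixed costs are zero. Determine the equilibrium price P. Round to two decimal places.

The follower Drake best-responds to any q_H: π_D = (418 - Q)q_D - 8q_D.
Follower FOC: 410 - q_H - 2q_D = 0, so q_D(q_H) = (410 - q_H)/2.
The leader anticipates this reaction. Substituting into P = 418 - Q gives P = 213 - (1/2)q_H, so π_H = (213 - (1/2)q_H)q_H - 48q_H.
Maximising: ∂π_H/∂q_H = 165 - q_H = 0, giving q_H = 165.
Then q_D = (410 - 165)/2 = 245/2.
Total output Q = 575/2, so price P = 418 - 575/2 = 261/2.

130.50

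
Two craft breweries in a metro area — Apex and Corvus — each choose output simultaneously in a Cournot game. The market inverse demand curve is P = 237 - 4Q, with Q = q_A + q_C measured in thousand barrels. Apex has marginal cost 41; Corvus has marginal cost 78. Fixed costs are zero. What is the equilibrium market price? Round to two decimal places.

Apex's profit: π_A = (237 - 4Q)q_A - (41q_A). Setting ∂π_A/∂q_A = 0: 196 - 8q_A - 4(q_C) = 0.
Corvus's first-order condition: 159 - 8q_C - 4(q_A) = 0.
Best responses: q_A = (196 - 4q_C)/8, q_C = (159 - 4q_A)/8.
Substituting one into the other gives q_A = 233/12 and q_C = 61/6.
Total output Q = 355/12, so price P = 237 - 4·(355/12) = 356/3.

118.67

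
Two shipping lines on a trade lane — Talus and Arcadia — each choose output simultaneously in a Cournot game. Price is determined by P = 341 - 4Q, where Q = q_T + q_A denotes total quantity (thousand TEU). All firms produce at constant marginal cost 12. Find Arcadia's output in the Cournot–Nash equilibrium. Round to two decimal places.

A representative firm's profit is π_i = q_i(341 - 4Q) - 12q_i.
First-order condition (treating rivals' output as given): 329 - 8q_i - 4q_j = 0.
With identical firms every q_j equals q_i, so q_j = q_i and 329 = 12q_i, giving q_i = 329/12.

27.42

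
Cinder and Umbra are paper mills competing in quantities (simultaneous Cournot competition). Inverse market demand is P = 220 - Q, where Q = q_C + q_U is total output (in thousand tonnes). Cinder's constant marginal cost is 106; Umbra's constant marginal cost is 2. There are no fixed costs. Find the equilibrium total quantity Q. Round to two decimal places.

110.67

Cinder's profit: π_C = (220 - Q)q_C - (106q_C). Setting ∂π_C/∂q_C = 0: 114 - 2q_C - (q_U) = 0.
Umbra's first-order condition: 218 - 2q_U - (q_C) = 0.
So q_C = (114 - q_U)/2 and q_U = (218 - q_C)/2.
Substituting one into the other gives q_C = 10/3 and q_U = 322/3.
Total output Q = 10/3 + 322/3 = 332/3.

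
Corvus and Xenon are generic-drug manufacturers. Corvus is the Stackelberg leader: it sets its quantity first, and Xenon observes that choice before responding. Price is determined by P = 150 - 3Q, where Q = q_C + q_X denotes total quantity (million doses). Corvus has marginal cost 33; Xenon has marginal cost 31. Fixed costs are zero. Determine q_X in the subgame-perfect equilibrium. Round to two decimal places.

The follower Xenon best-responds to any q_C: π_X = (150 - 3Q)q_X - 31q_X.
Setting the follower's marginal profit to zero, 119 - 3q_C - 6q_X = 0, i.e. q_X = (119 - 3q_C)/6.
Corvus substitutes q_X(q_C) into its own profit: π_C = q_C(150 - 3q_C - (119 - 3q_C)/2) - 33q_C = (181/2 - (3/2)q_C)q_C - 33q_C.
The leader's first-order condition 115/2 - 3q_C = 0 yields q_C = 115/6.
Then q_X = (119 - 3·(115/6))/6 = 41/4.

10.25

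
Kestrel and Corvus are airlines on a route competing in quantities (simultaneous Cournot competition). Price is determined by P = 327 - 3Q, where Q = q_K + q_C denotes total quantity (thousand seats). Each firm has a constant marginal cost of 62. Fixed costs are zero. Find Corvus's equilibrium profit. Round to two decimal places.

2600.93

Each firm earns π_i = (327 - 3Q)q_i - 62q_i.
First-order condition (treating rivals' output as given): 265 - 6q_i - 3q_j = 0.
With identical firms every q_j equals q_i, so q_j = q_i and 265 = 9q_i, giving q_i = 265/9.
Price P = 327 - 3·(530/9) = 451/3.
Corvus's profit: (451/3 - 62)·(265/9) = 2600.9259.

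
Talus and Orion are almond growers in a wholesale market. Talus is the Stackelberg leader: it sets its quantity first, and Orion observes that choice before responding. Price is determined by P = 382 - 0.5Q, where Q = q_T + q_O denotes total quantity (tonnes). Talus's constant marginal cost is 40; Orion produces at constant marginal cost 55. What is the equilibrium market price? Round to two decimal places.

129.25

The follower Orion best-responds to any q_T: π_O = (382 - 0.5Q)q_O - 55q_O.
Setting the follower's marginal profit to zero, 327 - (1/2)q_T - q_O = 0, i.e. q_O = (327 - (1/2)q_T).
Talus substitutes q_O(q_T) into its own profit: π_T = q_T(382 - (1/2)q_T - (327 - (1/2)q_T)/2) - 40q_T = (437/2 - (1/4)q_T)q_T - 40q_T.
Maximising: ∂π_T/∂q_T = 357/2 - (1/2)q_T = 0, giving q_T = 357.
Then q_O = (327 - (1/2)·357) = 297/2.
Total output Q = 1011/2, so price P = 382 - (1/2)·(1011/2) = 517/4.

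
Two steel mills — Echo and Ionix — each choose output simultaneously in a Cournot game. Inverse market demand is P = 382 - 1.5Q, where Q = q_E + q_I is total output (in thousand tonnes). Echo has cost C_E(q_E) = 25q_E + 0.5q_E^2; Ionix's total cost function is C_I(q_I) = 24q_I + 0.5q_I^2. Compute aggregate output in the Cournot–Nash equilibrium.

130

Echo's profit: π_E = (382 - 1.5Q)q_E - (25q_E + (1/2)q_E²). Setting ∂π_E/∂q_E = 0: 357 - 4q_E - (3/2)(q_I) = 0.
Ionix's profit: π_I = (382 - 1.5Q)q_I - (24q_I + (1/2)q_I²). Setting ∂π_I/∂q_I = 0: 358 - 4q_I - (3/2)(q_E) = 0.
Rearranging gives the reaction functions q_E = (357 - (3/2)q_I)/4 and q_I = (358 - (3/2)q_E)/4.
Substituting one into the other gives q_E = 324/5 and q_I = 326/5.
Total output Q = 324/5 + 326/5 = 130.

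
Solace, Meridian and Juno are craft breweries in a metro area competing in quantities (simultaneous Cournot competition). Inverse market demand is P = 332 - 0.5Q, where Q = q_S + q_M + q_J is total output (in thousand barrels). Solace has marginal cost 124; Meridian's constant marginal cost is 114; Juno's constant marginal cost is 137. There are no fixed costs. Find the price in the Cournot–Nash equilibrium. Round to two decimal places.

176.75

Solace's profit: π_S = (332 - 0.5Q)q_S - (124q_S). Setting ∂π_S/∂q_S = 0: 208 - q_S - (1/2)(q_M + q_J) = 0.
Meridian's profit: π_M = (332 - 0.5Q)q_M - (114q_M). Setting ∂π_M/∂q_M = 0: 218 - q_M - (1/2)(q_S + q_J) = 0.
Juno's profit: π_J = (332 - 0.5Q)q_J - (137q_J). Setting ∂π_J/∂q_J = 0: 195 - q_J - (1/2)(q_S + q_M) = 0.
Adding the 3 first-order conditions: 621 − 2Q = 0, so Q = 621/2.
Back-substituting: q_S = (208 − 621/4)/(1/2) = 211/2, q_M = (218 − 621/4)/(1/2) = 251/2, q_J = (195 − 621/4)/(1/2) = 159/2.
Total output Q = 621/2, so price P = 332 - (1/2)·(621/2) = 707/4.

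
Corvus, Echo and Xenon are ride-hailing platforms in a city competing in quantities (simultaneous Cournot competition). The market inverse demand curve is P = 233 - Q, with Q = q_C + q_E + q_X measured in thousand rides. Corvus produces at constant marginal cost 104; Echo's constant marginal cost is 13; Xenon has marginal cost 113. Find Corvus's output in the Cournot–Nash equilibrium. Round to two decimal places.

11.75

Corvus's profit: π_C = (233 - Q)q_C - (104q_C). Setting ∂π_C/∂q_C = 0: 129 - 2q_C - (q_E + q_X) = 0.
Echo's first-order condition: 220 - 2q_E - (q_C + q_X) = 0.
Xenon's first-order condition: 120 - 2q_X - (q_C + q_E) = 0.
Adding the 3 first-order conditions: 469 − 4Q = 0, so Q = 469/4.
Back-substituting: q_C = (129 − 469/4) = 47/4, q_E = (220 − 469/4) = 411/4, q_X = (120 − 469/4) = 11/4.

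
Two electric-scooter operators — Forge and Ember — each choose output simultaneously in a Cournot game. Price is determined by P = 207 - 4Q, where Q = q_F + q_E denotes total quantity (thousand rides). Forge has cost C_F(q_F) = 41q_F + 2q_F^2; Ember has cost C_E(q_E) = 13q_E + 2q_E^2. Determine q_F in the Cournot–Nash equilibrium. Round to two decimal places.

9.50

Forge's profit: π_F = (207 - 4Q)q_F - (41q_F + 2q_F²). Setting ∂π_F/∂q_F = 0: 166 - 12q_F - 4(q_E) = 0.
Ember's first-order condition: 194 - 12q_E - 4(q_F) = 0.
Rearranging gives the reaction functions q_F = (166 - 4q_E)/12 and q_E = (194 - 4q_F)/12.
Solving the pair: q_F = 19/2, q_E = 13.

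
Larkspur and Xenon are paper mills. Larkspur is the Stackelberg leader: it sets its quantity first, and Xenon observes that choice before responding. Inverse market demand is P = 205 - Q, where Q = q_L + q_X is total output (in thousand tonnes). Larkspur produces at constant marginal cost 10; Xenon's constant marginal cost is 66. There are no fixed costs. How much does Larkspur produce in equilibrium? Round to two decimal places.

Solve by backward induction. Given q_L, the follower Xenon maximises π_X = (205 - q_L - q_X)q_X - 66q_X.
∂π_X/∂q_X = 139 - q_L - 2q_X = 0 gives the reaction function q_X = (139 - q_L)/2.
The leader anticipates this reaction. Substituting into P = 205 - Q gives P = 271/2 - (1/2)q_L, so π_L = (271/2 - (1/2)q_L)q_L - 10q_L.
Maximising: ∂π_L/∂q_L = 251/2 - q_L = 0, giving q_L = 251/2.
Then q_X = (139 - 251/2)/2 = 27/4.

125.50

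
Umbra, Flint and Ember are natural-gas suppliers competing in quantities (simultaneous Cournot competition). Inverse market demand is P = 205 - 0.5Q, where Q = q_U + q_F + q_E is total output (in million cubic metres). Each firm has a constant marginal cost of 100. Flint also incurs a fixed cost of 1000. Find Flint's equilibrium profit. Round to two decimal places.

378.13

A representative firm's profit is π_i = q_i(205 - 0.5Q) - 100q_i.
Setting ∂π_i/∂q_i = 0 with rivals' quantities fixed: 105 - q_i - (1/2)·Σ_{j≠i} q_j = 0.
With identical firms every q_j equals q_i, so Σ_{j≠i} q_j = 2q_i and 105 = 2q_i, giving q_i = 105/2.
Price P = 205 - (1/2)·(315/2) = 505/4.
Flint's profit: (505/4 - 100)·(105/2) - 1000 = 378.1250.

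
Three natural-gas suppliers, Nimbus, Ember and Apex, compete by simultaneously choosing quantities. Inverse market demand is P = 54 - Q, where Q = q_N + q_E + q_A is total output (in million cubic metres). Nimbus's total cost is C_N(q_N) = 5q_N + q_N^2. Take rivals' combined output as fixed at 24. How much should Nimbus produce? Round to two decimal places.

With rivals' combined output fixed at 24, Nimbus's profit is π_N = (54 - 24 - q_N)q_N - (5q_N + q_N²) = (30 - q_N)q_N - (5q_N + q_N²).
∂π_N/∂q_N = 25 - 4q_N = 0, so q_N = 25/4.

6.25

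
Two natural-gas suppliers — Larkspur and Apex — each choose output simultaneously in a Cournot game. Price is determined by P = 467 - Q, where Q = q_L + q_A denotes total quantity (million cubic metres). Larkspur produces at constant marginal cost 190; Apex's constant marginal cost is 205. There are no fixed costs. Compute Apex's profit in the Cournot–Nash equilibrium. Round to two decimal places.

Larkspur's profit: π_L = (467 - Q)q_L - (190q_L). Setting ∂π_L/∂q_L = 0: 277 - 2q_L - (q_A) = 0.
Apex's profit: π_A = (467 - Q)q_A - (205q_A). Setting ∂π_A/∂q_A = 0: 262 - 2q_A - (q_L) = 0.
Rearranging gives the reaction functions q_L = (277 - q_A)/2 and q_A = (262 - q_L)/2.
Solving the pair: q_L = 292/3, q_A = 247/3.
Price P = 467 - 539/3 = 862/3.
Apex's profit: (862/3 - 205)·(247/3) = 6778.7778.

6778.78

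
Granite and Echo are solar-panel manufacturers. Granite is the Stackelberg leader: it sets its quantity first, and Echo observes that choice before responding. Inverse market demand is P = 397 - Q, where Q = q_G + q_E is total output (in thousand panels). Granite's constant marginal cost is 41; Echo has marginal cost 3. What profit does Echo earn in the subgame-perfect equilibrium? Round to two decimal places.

Solve by backward induction. Given q_G, the follower Echo maximises π_E = (397 - q_G - q_E)q_E - 3q_E.
Follower FOC: 394 - q_G - 2q_E = 0, so q_E(q_G) = (394 - q_G)/2.
Granite substitutes q_E(q_G) into its own profit: π_G = q_G(397 - q_G - (394 - q_G)/2) - 41q_G = (200 - (1/2)q_G)q_G - 41q_G.
The leader's first-order condition 159 - q_G = 0 yields q_G = 159.
Then q_E = (394 - 159)/2 = 235/2.
Price P = 397 - 553/2 = 241/2.
Echo's profit: (241/2 - 3)·(235/2) = 13806.2500.

13806.25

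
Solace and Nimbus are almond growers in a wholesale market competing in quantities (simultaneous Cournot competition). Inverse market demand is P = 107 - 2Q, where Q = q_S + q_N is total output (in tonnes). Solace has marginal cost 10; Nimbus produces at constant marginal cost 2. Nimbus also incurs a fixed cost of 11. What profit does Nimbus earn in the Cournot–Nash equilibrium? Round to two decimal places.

Solace's profit: π_S = (107 - 2Q)q_S - (10q_S). Setting ∂π_S/∂q_S = 0: 97 - 4q_S - 2(q_N) = 0.
Nimbus's first-order condition: 105 - 4q_N - 2(q_S) = 0.
So q_S = (97 - 2q_N)/4 and q_N = (105 - 2q_S)/4.
Solving the pair: q_S = 89/6, q_N = 113/6.
Price P = 107 - 2·(101/3) = 119/3.
Nimbus's profit: (119/3 - 2)·(113/6) - 11 = 698.3889.

698.39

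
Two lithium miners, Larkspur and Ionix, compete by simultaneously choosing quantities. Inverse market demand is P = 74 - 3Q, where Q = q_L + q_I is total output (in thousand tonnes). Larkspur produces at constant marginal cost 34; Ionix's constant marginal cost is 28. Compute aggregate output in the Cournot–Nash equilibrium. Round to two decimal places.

Larkspur's profit: π_L = (74 - 3Q)q_L - (34q_L). Setting ∂π_L/∂q_L = 0: 40 - 6q_L - 3(q_I) = 0.
Ionix's first-order condition: 46 - 6q_I - 3(q_L) = 0.
So q_L = (40 - 3q_I)/6 and q_I = (46 - 3q_L)/6.
Solving the pair: q_L = 34/9, q_I = 52/9.
Total output Q = 34/9 + 52/9 = 86/9.

9.56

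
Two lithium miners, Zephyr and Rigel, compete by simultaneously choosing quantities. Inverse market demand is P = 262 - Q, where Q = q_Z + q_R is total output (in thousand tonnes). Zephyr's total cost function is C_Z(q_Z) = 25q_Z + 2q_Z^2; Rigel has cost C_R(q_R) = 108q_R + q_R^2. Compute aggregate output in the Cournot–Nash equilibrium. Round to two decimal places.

64.39

Zephyr's profit: π_Z = (262 - Q)q_Z - (25q_Z + 2q_Z²). Setting ∂π_Z/∂q_Z = 0: 237 - 6q_Z - (q_R) = 0.
Rigel's first-order condition: 154 - 4q_R - (q_Z) = 0.
Best responses: q_Z = (237 - q_R)/6, q_R = (154 - q_Z)/4.
Solving the pair: q_Z = 794/23, q_R = 687/23.
Total output Q = 794/23 + 687/23 = 1481/23.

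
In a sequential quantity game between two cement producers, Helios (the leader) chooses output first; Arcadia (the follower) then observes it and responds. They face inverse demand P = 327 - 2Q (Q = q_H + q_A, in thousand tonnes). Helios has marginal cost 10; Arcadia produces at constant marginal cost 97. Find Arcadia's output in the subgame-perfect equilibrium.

Solve by backward induction. Given q_H, the follower Arcadia maximises π_A = (327 - 2q_H - 2q_A)q_A - 97q_A.
Follower FOC: 230 - 2q_H - 4q_A = 0, so q_A(q_H) = (230 - 2q_H)/4.
The leader anticipates this reaction. Substituting into P = 327 - 2Q gives P = 212 - q_H, so π_H = (212 - q_H)q_H - 10q_H.
The leader's first-order condition 202 - 2q_H = 0 yields q_H = 101.
Then q_A = (230 - 2·101)/4 = 7.

7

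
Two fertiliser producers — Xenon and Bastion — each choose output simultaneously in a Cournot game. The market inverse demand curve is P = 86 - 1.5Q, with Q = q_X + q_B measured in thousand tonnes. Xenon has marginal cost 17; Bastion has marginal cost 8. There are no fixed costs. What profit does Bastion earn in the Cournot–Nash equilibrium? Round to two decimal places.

560.67

Xenon's profit: π_X = (86 - 1.5Q)q_X - (17q_X). Setting ∂π_X/∂q_X = 0: 69 - 3q_X - (3/2)(q_B) = 0.
Bastion's first-order condition: 78 - 3q_B - (3/2)(q_X) = 0.
Best responses: q_X = (69 - (3/2)q_B)/3, q_B = (78 - (3/2)q_X)/3.
Substituting one into the other gives q_X = 40/3 and q_B = 58/3.
Price P = 86 - (3/2)·(98/3) = 37.
Bastion's profit: (37 - 8)·(58/3) = 1682/3.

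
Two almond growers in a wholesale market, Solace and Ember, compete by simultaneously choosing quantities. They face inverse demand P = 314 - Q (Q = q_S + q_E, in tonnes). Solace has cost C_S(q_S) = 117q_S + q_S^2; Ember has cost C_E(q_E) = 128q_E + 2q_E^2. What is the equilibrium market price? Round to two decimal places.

Solace's profit: π_S = (314 - Q)q_S - (117q_S + q_S²). Setting ∂π_S/∂q_S = 0: 197 - 4q_S - (q_E) = 0.
Ember's profit: π_E = (314 - Q)q_E - (128q_E + 2q_E²). Setting ∂π_E/∂q_E = 0: 186 - 6q_E - (q_S) = 0.
Best responses: q_S = (197 - q_E)/4, q_E = (186 - q_S)/6.
Substituting one into the other gives q_S = 996/23 and q_E = 547/23.
Total output Q = 1543/23, so price P = 314 - 1543/23 = 246.9130.

246.91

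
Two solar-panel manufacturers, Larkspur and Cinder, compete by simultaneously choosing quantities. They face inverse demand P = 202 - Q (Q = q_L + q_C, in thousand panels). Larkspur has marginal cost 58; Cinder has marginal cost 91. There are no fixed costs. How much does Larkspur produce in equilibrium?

59

Larkspur's profit: π_L = (202 - Q)q_L - (58q_L). Setting ∂π_L/∂q_L = 0: 144 - 2q_L - (q_C) = 0.
Cinder's first-order condition: 111 - 2q_C - (q_L) = 0.
Best responses: q_L = (144 - q_C)/2, q_C = (111 - q_L)/2.
Solving the pair: q_L = 59, q_C = 26.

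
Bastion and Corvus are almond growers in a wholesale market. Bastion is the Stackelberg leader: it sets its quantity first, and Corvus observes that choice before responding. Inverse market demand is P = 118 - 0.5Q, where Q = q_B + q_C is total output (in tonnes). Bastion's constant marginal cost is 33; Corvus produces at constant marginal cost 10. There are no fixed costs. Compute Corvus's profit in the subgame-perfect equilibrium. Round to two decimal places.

2964.50

The follower Corvus best-responds to any q_B: π_C = (118 - 0.5Q)q_C - 10q_C.
Follower FOC: 108 - (1/2)q_B - q_C = 0, so q_C(q_B) = (108 - (1/2)q_B).
The leader anticipates this reaction. Substituting into P = 118 - 0.5Q gives P = 64 - (1/4)q_B, so π_B = (64 - (1/4)q_B)q_B - 33q_B.
Maximising: ∂π_B/∂q_B = 31 - (1/2)q_B = 0, giving q_B = 62.
Then q_C = (108 - (1/2)·62) = 77.
Price P = 118 - (1/2)·139 = 97/2.
Corvus's profit: (97/2 - 10)·77 = 2964.5000.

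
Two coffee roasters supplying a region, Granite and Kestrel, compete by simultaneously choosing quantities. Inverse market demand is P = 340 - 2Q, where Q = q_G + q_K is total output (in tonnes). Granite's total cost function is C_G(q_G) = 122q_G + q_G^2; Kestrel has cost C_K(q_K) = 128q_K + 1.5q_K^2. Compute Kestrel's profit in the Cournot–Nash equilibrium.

1694

Granite's profit: π_G = (340 - 2Q)q_G - (122q_G + q_G²). Setting ∂π_G/∂q_G = 0: 218 - 6q_G - 2(q_K) = 0.
Kestrel's first-order condition: 212 - 7q_K - 2(q_G) = 0.
Best responses: q_G = (218 - 2q_K)/6, q_K = (212 - 2q_G)/7.
Substituting one into the other gives q_G = 29 and q_K = 22.
Price P = 340 - 2·51 = 238.
Kestrel's profit: 238·22 - 128·22 - (3/2)·22² = 1694.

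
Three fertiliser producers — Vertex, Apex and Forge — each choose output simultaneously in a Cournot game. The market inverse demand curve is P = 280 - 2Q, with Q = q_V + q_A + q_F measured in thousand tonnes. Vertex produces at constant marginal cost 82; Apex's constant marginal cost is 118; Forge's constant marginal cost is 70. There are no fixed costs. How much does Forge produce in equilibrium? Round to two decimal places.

Vertex's profit: π_V = (280 - 2Q)q_V - (82q_V). Setting ∂π_V/∂q_V = 0: 198 - 4q_V - 2(q_A + q_F) = 0.
Apex's first-order condition: 162 - 4q_A - 2(q_V + q_F) = 0.
Forge's first-order condition: 210 - 4q_F - 2(q_V + q_A) = 0.
Adding the 3 conditions: 570 − 4Q − 4Q = 0, i.e. Q = 285/4.
Back-substituting: q_V = (198 − 285/2)/2 = 111/4, q_A = (162 − 285/2)/2 = 39/4, q_F = (210 − 285/2)/2 = 135/4.

33.75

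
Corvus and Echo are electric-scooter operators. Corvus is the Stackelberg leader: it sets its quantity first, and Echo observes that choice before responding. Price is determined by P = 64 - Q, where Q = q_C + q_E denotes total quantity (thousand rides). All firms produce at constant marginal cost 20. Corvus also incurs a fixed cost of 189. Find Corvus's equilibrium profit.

53

Solve by backward induction. Given q_C, the follower Echo maximises π_E = (64 - q_C - q_E)q_E - 20q_E.
∂π_E/∂q_E = 44 - q_C - 2q_E = 0 gives the reaction function q_E = (44 - q_C)/2.
Corvus substitutes q_E(q_C) into its own profit: π_C = q_C(64 - q_C - (44 - q_C)/2) - 20q_C = (42 - (1/2)q_C)q_C - 20q_C.
Leader FOC: 22 - q_C = 0, so q_C = 22.
Then q_E = (44 - 22)/2 = 11.
Price P = 64 - 33 = 31.
Corvus's profit: (31 - 20)·22 - 189 = 53.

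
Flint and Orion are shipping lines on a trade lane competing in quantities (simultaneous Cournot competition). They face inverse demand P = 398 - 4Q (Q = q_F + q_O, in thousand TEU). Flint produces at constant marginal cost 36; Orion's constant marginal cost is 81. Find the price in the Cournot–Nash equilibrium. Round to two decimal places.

171.67

Flint's profit: π_F = (398 - 4Q)q_F - (36q_F). Setting ∂π_F/∂q_F = 0: 362 - 8q_F - 4(q_O) = 0.
Orion's profit: π_O = (398 - 4Q)q_O - (81q_O). Setting ∂π_O/∂q_O = 0: 317 - 8q_O - 4(q_F) = 0.
So q_F = (362 - 4q_O)/8 and q_O = (317 - 4q_F)/8.
Substituting one into the other gives q_F = 407/12 and q_O = 68/3.
Total output Q = 679/12, so price P = 398 - 4·(679/12) = 515/3.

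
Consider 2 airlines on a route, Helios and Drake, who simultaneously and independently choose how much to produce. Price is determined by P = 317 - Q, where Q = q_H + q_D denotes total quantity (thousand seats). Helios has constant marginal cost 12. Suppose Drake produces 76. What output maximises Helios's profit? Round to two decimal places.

With the rival's output fixed at 76, Helios's profit is π_H = (317 - 76 - q_H)q_H - (12q_H) = (241 - q_H)q_H - (12q_H).
∂π_H/∂q_H = 229 - 2q_H = 0, so q_H = 229/2.

114.50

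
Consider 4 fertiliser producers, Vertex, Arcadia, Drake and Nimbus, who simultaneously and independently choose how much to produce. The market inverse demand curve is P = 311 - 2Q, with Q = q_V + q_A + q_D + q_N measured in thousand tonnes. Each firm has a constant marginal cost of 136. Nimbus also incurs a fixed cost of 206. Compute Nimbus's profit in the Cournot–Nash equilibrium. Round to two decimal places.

Each firm earns π_i = (311 - 2Q)q_i - 136q_i.
Setting ∂π_i/∂q_i = 0 with rivals' quantities fixed: 175 - 4q_i - 2·Σ_{j≠i} q_j = 0.
With identical firms every q_j equals q_i, so Σ_{j≠i} q_j = 3q_i and 175 = 10q_i, giving q_i = 35/2.
Price P = 311 - 2·70 = 171.
Nimbus's profit: (171 - 136)·(35/2) - 206 = 813/2.

406.50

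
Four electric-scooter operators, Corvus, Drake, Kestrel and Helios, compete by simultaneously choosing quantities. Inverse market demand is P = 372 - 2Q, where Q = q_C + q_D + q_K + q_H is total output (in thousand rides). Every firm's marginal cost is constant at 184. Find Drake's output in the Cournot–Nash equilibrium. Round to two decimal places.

Each firm earns π_i = (372 - 2Q)q_i - 184q_i.
First-order condition (treating rivals' output as given): 188 - 4q_i - 2·Σ_{j≠i} q_j = 0.
With identical firms every q_j equals q_i, so Σ_{j≠i} q_j = 3q_i and 188 = 10q_i, giving q_i = 94/5.

18.80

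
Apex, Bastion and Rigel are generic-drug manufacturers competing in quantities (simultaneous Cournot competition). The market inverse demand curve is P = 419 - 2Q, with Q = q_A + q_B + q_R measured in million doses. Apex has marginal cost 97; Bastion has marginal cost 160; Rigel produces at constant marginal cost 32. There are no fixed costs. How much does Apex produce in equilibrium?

40

Apex's profit: π_A = (419 - 2Q)q_A - (97q_A). Setting ∂π_A/∂q_A = 0: 322 - 4q_A - 2(q_B + q_R) = 0.
Bastion's profit: π_B = (419 - 2Q)q_B - (160q_B). Setting ∂π_B/∂q_B = 0: 259 - 4q_B - 2(q_A + q_R) = 0.
Rigel's first-order condition: 387 - 4q_R - 2(q_A + q_B) = 0.
Summing all 3 equations gives 968 − 8Q = 0, hence Q = 121.
Back-substituting: q_A = (322 − 242)/2 = 40, q_B = (259 − 242)/2 = 17/2, q_R = (387 − 242)/2 = 145/2.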